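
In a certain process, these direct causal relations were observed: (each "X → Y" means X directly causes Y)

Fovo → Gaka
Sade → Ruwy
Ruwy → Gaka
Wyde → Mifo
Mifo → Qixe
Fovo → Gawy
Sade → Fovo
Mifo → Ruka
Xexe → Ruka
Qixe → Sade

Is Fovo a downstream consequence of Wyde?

There is a causal chain: Wyde → Mifo → Qixe → Sade → Fovo.

Yes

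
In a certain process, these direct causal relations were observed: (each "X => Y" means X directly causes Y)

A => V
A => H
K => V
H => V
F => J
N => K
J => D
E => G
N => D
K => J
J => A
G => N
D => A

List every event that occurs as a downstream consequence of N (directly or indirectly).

A, D, H, J, K, V

Direct effects: K, D.
2 steps out: J, A, V.
3 steps out: H.
Not reachable from it: F, E, G.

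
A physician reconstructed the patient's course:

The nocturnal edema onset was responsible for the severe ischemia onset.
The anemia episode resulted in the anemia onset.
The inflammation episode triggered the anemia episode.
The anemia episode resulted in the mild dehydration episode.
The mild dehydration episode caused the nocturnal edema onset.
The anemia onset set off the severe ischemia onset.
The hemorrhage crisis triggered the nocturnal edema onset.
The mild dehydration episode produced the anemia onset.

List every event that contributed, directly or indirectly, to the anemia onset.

the anemia episode, the inflammation episode, the mild dehydration episode

Immediate causes of the anemia onset: the anemia episode, the mild dehydration episode.
Further upstream: the inflammation episode.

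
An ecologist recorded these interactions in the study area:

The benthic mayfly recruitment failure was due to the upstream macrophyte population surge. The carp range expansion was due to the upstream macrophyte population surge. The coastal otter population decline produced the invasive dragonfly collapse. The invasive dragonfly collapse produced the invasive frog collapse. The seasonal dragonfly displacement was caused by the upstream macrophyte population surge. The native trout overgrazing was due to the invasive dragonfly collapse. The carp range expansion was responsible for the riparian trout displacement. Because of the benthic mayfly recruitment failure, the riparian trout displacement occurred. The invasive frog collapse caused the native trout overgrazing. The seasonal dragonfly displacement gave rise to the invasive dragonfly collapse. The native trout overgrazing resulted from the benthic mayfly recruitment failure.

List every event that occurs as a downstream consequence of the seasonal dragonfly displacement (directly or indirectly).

the invasive dragonfly collapse, the invasive frog collapse, the native trout overgrazing

Direct effects: the invasive dragonfly collapse.
2 steps out: the invasive frog collapse, the native trout overgrazing.
Not reachable from it: the upstream macrophyte population surge, the benthic mayfly recruitment failure, the carp range expansion, the riparian trout displacement, the coastal otter population decline.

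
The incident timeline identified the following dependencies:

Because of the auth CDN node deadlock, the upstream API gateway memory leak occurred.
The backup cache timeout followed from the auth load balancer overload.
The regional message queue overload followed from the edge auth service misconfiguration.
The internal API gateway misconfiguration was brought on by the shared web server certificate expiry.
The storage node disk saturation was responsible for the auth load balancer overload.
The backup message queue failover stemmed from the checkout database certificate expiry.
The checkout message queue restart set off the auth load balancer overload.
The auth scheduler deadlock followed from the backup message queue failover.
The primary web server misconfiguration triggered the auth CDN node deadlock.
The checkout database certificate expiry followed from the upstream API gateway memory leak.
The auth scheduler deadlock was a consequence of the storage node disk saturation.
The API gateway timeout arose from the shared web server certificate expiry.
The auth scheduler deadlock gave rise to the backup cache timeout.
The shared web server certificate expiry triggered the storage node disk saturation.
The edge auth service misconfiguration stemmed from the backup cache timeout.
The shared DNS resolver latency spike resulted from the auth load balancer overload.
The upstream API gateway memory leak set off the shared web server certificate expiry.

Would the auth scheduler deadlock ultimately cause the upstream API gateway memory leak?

The auth scheduler deadlock leads to the backup cache timeout, the edge auth service misconfiguration, the regional message queue overload; the upstream API gateway memory leak is not among them.

No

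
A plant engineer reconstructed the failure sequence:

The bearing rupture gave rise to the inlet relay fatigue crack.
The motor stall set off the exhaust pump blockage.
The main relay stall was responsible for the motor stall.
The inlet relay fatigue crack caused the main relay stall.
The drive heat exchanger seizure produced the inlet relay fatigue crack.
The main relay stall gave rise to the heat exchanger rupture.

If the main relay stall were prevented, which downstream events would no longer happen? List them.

the exhaust pump blockage, the heat exchanger rupture, the motor stall

Downstream of the main relay stall: the motor stall, the exhaust pump blockage, the heat exchanger rupture.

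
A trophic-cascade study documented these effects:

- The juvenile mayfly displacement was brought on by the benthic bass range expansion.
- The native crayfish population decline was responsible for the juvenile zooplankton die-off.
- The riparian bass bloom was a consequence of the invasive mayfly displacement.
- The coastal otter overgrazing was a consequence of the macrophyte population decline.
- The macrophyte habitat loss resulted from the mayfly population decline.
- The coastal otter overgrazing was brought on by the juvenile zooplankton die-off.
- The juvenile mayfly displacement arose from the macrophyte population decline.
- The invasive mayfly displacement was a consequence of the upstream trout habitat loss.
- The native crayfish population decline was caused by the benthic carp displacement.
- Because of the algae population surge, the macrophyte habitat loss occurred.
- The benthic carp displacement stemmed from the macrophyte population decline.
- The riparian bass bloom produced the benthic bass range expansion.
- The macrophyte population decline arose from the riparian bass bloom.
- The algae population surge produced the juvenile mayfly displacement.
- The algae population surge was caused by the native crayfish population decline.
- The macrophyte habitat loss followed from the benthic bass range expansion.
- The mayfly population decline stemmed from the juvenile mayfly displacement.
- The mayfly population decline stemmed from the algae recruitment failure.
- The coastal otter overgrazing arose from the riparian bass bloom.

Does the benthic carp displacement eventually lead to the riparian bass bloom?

The benthic carp displacement leads to the native crayfish population decline, the algae population surge, the juvenile zooplankton die-off, the coastal otter overgrazing, the juvenile mayfly displacement, the mayfly population decline, the macrophyte habitat loss; the riparian bass bloom is not among them.

No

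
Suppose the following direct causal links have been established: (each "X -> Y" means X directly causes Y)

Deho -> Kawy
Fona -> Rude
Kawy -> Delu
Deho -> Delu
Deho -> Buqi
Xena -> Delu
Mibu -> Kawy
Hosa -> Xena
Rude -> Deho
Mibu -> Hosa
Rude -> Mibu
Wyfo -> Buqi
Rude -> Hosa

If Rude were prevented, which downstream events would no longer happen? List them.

Downstream of Rude: Mibu, Hosa, Deho, Kawy, Xena, Buqi, Delu.
Of those, still caused via another path: Buqi.
The remainder have no surviving cause.

Deho, Delu, Hosa, Kawy, Mibu, Xena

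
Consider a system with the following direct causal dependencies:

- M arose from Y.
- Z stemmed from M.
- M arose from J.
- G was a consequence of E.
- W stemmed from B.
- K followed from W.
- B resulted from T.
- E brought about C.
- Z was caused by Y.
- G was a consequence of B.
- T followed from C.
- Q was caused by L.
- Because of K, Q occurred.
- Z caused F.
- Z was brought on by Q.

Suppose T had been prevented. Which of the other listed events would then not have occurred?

Downstream of T: B, W, G, K, Q, Z, F.
Of those, still caused via another path: G, Q, Z, F.
The remainder have no surviving cause.

B, K, W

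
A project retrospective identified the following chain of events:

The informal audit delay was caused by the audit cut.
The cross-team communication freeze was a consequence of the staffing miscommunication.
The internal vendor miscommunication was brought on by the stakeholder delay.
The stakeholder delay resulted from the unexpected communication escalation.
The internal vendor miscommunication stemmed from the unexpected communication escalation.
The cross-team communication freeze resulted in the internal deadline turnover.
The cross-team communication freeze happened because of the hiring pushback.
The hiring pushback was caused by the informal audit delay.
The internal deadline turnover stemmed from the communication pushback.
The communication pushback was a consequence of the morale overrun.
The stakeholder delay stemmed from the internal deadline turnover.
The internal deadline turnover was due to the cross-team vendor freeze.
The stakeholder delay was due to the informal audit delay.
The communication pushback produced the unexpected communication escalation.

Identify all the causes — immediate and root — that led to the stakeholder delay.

the audit cut, the communication pushback, the cross-team communication freeze, the cross-team vendor freeze, the hiring pushback, the informal audit delay, the internal deadline turnover, the morale overrun, the staffing miscommunication, the unexpected communication escalation

Immediate causes of the stakeholder delay: the informal audit delay, the unexpected communication escalation, the internal deadline turnover.
Further upstream: the morale overrun, the audit cut, the hiring pushback, the communication pushback, the staffing miscommunication, the cross-team vendor freeze, the cross-team communication freeze.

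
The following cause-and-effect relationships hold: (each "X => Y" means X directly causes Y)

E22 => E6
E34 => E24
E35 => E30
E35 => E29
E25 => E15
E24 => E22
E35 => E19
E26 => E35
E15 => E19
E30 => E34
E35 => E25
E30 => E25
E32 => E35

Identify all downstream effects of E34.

Direct effects: E24.
2 steps out: E22.
3 steps out: E6.
Not reachable from it: E32, E35, E29, E30, E25, E15, E19, E26.

E22, E24, E6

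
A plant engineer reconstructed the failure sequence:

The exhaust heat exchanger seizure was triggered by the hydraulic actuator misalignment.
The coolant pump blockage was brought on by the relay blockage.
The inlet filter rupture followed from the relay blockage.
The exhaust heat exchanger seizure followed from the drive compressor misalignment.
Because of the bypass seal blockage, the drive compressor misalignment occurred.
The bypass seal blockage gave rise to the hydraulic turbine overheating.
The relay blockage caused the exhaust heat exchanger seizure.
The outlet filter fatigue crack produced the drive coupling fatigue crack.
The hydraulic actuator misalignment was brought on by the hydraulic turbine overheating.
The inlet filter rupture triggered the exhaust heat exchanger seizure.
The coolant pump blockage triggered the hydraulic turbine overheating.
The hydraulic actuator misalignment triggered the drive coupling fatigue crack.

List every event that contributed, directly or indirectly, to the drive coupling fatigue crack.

the bypass seal blockage, the coolant pump blockage, the hydraulic actuator misalignment, the hydraulic turbine overheating, the outlet filter fatigue crack, the relay blockage

Immediate causes of the drive coupling fatigue crack: the outlet filter fatigue crack, the hydraulic actuator misalignment.
Further upstream: the bypass seal blockage, the relay blockage, the coolant pump blockage, the hydraulic turbine overheating.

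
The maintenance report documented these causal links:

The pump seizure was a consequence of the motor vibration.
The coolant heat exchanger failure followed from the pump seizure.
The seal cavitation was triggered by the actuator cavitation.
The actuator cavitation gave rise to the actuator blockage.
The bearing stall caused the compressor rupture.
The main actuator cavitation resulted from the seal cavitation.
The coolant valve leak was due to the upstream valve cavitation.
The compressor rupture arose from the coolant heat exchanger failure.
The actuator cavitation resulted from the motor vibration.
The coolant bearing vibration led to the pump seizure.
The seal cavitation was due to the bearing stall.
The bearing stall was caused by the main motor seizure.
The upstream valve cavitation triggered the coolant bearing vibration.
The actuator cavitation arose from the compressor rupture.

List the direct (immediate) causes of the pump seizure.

Upstream contributors include the upstream valve cavitation, but only the coolant bearing vibration, the motor vibration feed directly into the pump seizure.

the coolant bearing vibration, the motor vibration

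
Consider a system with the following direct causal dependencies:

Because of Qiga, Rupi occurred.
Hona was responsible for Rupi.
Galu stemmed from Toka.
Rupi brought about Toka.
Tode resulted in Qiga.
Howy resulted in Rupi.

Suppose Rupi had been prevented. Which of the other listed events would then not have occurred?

Galu, Toka

Downstream of Rupi: Toka, Galu.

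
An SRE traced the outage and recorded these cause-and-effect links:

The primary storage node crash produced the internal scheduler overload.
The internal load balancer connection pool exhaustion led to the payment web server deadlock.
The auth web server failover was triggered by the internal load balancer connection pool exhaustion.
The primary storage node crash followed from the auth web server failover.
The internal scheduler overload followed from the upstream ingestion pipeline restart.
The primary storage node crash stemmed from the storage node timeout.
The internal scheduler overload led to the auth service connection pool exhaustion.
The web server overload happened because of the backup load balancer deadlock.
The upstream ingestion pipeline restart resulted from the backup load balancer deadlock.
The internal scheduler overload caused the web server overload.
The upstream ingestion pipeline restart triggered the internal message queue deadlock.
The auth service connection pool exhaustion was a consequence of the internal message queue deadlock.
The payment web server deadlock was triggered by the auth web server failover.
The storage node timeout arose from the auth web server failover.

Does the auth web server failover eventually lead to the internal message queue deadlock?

The auth web server failover leads to the payment web server deadlock, the storage node timeout, the primary storage node crash, the internal scheduler overload, the auth service connection pool exhaustion, the web server overload; the internal message queue deadlock is not among them.

No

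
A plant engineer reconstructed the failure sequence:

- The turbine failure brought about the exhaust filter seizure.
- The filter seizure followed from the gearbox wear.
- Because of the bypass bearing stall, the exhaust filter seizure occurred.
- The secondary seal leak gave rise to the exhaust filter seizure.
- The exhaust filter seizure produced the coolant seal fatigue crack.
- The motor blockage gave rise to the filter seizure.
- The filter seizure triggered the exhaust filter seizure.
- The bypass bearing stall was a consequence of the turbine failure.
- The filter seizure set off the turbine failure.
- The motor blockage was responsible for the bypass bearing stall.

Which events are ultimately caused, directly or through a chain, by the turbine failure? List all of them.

Direct effects: the bypass bearing stall, the exhaust filter seizure.
2 steps out: the coolant seal fatigue crack.
Not reachable from it: the motor blockage, the gearbox wear, the filter seizure, the secondary seal leak.

the bypass bearing stall, the coolant seal fatigue crack, the exhaust filter seizure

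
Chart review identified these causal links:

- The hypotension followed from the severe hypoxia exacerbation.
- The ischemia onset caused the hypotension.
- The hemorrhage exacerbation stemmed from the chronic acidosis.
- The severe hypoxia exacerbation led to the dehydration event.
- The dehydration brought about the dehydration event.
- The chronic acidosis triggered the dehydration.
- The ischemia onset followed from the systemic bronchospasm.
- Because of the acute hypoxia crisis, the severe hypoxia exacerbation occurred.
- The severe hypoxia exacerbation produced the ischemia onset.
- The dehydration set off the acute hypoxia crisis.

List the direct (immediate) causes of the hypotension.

the ischemia onset, the severe hypoxia exacerbation

Upstream contributors include the chronic acidosis, the dehydration, the acute hypoxia crisis, the systemic bronchospasm, but only the ischemia onset, the severe hypoxia exacerbation feed directly into the hypotension.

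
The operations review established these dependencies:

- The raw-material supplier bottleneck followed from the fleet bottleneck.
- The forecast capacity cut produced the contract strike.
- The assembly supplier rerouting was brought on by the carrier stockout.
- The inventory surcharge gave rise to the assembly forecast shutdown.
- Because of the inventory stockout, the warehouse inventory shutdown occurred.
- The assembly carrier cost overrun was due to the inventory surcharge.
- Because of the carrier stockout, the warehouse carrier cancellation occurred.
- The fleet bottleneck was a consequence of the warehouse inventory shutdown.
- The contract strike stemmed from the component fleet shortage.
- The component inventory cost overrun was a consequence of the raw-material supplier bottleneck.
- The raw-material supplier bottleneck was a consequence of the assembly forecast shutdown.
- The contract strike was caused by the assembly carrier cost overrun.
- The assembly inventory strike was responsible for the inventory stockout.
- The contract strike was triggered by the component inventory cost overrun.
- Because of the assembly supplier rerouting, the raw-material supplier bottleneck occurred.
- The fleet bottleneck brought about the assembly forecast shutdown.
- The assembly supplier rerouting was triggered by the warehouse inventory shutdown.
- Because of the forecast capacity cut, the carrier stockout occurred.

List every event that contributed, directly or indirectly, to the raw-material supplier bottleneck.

Immediate causes of the raw-material supplier bottleneck: the fleet bottleneck, the assembly supplier rerouting, the assembly forecast shutdown.
Further upstream: the forecast capacity cut, the assembly inventory strike, the inventory stockout, the warehouse inventory shutdown, the carrier stockout, the inventory surcharge.

the assembly forecast shutdown, the assembly inventory strike, the assembly supplier rerouting, the carrier stockout, the fleet bottleneck, the forecast capacity cut, the inventory stockout, the inventory surcharge, the warehouse inventory shutdown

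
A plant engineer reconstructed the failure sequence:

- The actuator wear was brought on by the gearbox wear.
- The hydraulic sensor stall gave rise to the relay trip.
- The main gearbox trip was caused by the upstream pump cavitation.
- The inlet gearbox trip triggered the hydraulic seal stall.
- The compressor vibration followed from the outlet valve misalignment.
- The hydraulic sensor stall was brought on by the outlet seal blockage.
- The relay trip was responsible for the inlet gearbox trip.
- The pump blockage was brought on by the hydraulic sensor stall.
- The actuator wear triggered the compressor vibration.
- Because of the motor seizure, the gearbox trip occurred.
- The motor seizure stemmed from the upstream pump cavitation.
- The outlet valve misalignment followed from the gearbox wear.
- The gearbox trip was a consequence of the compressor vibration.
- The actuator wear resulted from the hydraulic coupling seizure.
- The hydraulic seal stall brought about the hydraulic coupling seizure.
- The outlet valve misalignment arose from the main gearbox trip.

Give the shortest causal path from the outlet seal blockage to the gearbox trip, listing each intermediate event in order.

the outlet seal blockage → the hydraulic sensor stall
the hydraulic sensor stall → the relay trip
the relay trip → the inlet gearbox trip
the inlet gearbox trip → the hydraulic seal stall
the hydraulic seal stall → the hydraulic coupling seizure
the hydraulic coupling seizure → the actuator wear
the actuator wear → the compressor vibration
the compressor vibration → the gearbox trip
Length: 8 steps.

the outlet seal blockage → the hydraulic sensor stall → the relay trip → the inlet gearbox trip → the hydraulic seal stall → the hydraulic coupling seizure → the actuator wear → the compressor vibration → the gearbox trip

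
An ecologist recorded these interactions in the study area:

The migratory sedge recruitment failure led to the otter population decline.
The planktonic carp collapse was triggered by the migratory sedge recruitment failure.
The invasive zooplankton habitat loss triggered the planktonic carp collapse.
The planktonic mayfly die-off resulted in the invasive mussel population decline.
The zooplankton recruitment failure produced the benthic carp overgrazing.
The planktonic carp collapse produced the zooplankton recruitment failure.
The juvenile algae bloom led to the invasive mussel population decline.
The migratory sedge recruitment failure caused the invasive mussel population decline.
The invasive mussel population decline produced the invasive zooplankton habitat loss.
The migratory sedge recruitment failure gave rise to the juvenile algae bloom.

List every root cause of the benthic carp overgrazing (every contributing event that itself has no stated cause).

the migratory sedge recruitment failure, the planktonic mayfly die-off

Tracing upstream from the benthic carp overgrazing: the benthic carp overgrazing ← the zooplankton recruitment failure ← the planktonic carp collapse ← the migratory sedge recruitment failure.
A separate upstream branch: the benthic carp overgrazing ← the zooplankton recruitment failure ← the planktonic carp collapse ← the invasive zooplankton habitat loss ← the invasive mussel population decline ← the planktonic mayfly die-off.
Each of those chain origins has no stated cause.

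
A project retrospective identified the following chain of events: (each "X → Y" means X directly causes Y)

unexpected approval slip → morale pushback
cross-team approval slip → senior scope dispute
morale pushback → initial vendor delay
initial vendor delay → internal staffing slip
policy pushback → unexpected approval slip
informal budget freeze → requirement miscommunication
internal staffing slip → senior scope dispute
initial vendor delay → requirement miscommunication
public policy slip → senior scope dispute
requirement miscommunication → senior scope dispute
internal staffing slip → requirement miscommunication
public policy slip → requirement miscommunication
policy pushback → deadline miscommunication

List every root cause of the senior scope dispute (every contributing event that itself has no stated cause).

the cross-team approval slip, the informal budget freeze, the policy pushback, the public policy slip

Tracing upstream from the senior scope dispute: the senior scope dispute ← the internal staffing slip ← the initial vendor delay ← the morale pushback ← the unexpected approval slip ← the policy pushback.
A separate upstream branch: the senior scope dispute ← the cross-team approval slip.
A separate upstream branch: the senior scope dispute ← the requirement miscommunication ← the informal budget freeze.
A separate upstream branch: the senior scope dispute ← the public policy slip.
Each of those chain origins has no stated cause.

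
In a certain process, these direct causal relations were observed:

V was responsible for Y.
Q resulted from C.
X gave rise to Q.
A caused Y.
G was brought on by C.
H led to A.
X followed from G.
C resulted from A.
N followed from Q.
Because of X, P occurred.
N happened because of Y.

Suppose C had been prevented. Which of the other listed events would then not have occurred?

Downstream of C: G, X, Q, P, N.
Of those, still caused via another path: N.
The remainder have no surviving cause.

G, P, Q, X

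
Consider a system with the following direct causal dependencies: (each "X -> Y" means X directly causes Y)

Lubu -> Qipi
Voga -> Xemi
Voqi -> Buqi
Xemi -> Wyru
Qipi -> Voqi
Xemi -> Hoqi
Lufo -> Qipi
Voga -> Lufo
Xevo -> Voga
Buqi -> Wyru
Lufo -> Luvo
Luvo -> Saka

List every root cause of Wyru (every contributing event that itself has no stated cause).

Tracing upstream from Wyru: Wyru ← Xemi ← Voga ← Xevo.
A separate upstream branch: Wyru ← Buqi ← Voqi ← Qipi ← Lubu.
Each of those chain origins has no stated cause.

Lubu, Xevo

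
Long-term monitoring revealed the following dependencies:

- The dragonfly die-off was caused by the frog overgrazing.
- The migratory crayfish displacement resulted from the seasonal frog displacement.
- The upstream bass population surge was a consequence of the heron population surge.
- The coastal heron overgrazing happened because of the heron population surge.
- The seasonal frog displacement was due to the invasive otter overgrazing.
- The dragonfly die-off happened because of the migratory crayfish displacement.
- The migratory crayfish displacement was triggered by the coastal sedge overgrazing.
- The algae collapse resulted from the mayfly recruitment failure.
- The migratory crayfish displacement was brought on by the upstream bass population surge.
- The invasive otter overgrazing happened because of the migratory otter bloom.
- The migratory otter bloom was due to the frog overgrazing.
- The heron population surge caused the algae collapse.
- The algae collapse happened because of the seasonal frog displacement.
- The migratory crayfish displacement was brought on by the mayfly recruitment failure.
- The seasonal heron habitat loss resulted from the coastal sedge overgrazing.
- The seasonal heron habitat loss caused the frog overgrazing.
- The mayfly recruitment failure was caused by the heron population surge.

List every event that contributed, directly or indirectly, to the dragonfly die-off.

the coastal sedge overgrazing, the frog overgrazing, the heron population surge, the invasive otter overgrazing, the mayfly recruitment failure, the migratory crayfish displacement, the migratory otter bloom, the seasonal frog displacement, the seasonal heron habitat loss, the upstream bass population surge

Immediate causes of the dragonfly die-off: the frog overgrazing, the migratory crayfish displacement.
Further upstream: the heron population surge, the coastal sedge overgrazing, the seasonal heron habitat loss, the migratory otter bloom, the upstream bass population surge, the invasive otter overgrazing, the mayfly recruitment failure, the seasonal frog displacement.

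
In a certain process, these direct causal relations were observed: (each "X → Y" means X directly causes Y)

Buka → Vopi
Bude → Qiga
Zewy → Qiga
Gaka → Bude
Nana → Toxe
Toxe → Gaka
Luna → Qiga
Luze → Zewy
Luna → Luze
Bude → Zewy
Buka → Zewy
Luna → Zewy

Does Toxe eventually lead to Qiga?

There is a causal chain: Toxe → Gaka → Bude → Qiga.

Yes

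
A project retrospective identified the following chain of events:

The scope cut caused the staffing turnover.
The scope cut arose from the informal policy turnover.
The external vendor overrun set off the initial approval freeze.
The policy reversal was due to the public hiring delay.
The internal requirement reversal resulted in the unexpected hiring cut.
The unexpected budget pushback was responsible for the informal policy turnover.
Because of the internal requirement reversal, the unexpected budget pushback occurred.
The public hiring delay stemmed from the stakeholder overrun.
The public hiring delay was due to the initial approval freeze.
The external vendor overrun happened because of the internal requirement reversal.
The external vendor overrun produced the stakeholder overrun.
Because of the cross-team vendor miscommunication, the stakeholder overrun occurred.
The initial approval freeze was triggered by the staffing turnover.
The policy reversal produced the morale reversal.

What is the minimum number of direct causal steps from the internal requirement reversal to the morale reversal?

Shortest chain: the internal requirement reversal → the external vendor overrun → the initial approval freeze → the public hiring delay → the policy reversal → the morale reversal.

5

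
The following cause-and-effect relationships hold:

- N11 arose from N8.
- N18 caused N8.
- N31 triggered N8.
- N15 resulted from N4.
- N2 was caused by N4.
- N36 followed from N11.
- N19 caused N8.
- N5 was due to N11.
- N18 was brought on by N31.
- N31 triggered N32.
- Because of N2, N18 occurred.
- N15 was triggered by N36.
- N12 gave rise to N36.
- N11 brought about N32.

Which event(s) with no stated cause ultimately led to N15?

Tracing upstream from N15: N15 ← N36 ← N12.
A separate upstream branch: N15 ← N4.
A separate upstream branch: N15 ← N36 ← N11 ← N8 ← N31.
A separate upstream branch: N15 ← N36 ← N11 ← N8 ← N19.
Each of those chain origins has no stated cause.

N12, N19, N31, N4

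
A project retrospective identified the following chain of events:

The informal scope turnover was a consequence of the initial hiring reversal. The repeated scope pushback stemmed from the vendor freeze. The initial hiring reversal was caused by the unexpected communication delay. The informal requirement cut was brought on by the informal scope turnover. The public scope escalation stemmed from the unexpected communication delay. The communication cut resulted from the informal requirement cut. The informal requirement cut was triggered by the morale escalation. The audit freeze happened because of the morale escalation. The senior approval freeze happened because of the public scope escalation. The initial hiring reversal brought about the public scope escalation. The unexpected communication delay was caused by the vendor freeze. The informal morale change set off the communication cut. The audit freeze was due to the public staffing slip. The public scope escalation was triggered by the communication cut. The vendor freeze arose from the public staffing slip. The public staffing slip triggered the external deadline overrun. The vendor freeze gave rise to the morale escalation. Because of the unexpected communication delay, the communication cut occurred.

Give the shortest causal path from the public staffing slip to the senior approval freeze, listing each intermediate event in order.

the public staffing slip → the vendor freeze
the vendor freeze → the unexpected communication delay
the unexpected communication delay → the public scope escalation
the public scope escalation → the senior approval freeze
Length: 4 steps.

the public staffing slip → the vendor freeze → the unexpected communication delay → the public scope escalation → the senior approval freeze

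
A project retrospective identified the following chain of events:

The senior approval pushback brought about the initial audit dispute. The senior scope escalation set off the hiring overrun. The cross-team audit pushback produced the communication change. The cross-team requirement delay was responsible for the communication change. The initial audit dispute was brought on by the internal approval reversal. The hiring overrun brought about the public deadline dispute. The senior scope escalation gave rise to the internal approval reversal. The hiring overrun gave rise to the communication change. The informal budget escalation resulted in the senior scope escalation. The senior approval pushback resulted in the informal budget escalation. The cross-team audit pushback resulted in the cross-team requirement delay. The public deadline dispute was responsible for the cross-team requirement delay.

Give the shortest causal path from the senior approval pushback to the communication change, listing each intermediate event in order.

the senior approval pushback → the informal budget escalation
the informal budget escalation → the senior scope escalation
the senior scope escalation → the hiring overrun
the hiring overrun → the communication change
Length: 4 steps.

the senior approval pushback → the informal budget escalation → the senior scope escalation → the hiring overrun → the communication change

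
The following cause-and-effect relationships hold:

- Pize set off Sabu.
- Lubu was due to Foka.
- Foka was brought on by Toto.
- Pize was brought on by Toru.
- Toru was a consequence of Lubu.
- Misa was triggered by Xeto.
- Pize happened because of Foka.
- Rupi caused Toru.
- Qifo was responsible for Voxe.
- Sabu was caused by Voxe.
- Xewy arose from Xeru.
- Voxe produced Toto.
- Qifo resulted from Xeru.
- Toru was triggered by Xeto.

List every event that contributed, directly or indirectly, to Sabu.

Foka, Lubu, Pize, Qifo, Rupi, Toru, Toto, Voxe, Xeru, Xeto

Immediate causes of Sabu: Voxe, Pize.
Further upstream: Xeto, Xeru, Qifo, Toto, Foka, Rupi, Lubu, Toru.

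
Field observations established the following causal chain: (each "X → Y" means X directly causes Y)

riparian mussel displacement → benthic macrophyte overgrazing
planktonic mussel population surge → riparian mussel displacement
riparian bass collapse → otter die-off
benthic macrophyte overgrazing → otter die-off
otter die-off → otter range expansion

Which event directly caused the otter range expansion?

Upstream contributors include the planktonic mussel population surge, the riparian mussel displacement, the benthic macrophyte overgrazing, the riparian bass collapse, but only the otter die-off feeds directly into the otter range expansion.

the otter die-off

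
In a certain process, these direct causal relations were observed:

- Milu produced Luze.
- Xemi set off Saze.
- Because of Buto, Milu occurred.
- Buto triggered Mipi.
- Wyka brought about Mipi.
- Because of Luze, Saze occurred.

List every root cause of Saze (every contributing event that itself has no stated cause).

Buto, Xemi

Tracing upstream from Saze: Saze ← Xemi.
A separate upstream branch: Saze ← Luze ← Milu ← Buto.
Each of those chain origins has no stated cause.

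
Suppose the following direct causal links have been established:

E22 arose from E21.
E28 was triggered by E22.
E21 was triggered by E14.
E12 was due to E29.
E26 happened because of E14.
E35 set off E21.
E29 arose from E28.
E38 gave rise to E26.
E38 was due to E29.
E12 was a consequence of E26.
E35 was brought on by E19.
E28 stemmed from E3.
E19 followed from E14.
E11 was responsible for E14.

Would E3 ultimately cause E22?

No

E3 leads to E28, E29, E38, E26, E12; E22 is not among them.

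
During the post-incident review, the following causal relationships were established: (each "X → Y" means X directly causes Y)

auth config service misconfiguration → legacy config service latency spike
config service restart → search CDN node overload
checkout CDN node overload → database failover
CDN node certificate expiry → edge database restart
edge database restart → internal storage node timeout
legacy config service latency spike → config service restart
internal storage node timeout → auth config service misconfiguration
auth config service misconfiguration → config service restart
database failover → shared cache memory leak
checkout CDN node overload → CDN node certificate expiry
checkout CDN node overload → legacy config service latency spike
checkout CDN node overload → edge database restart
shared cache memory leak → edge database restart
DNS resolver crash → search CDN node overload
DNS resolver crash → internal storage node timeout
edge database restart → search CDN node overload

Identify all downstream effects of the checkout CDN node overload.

the CDN node certificate expiry, the auth config service misconfiguration, the config service restart, the database failover, the edge database restart, the internal storage node timeout, the legacy config service latency spike, the search CDN node overload, the shared cache memory leak

Direct effects: the CDN node certificate expiry, the database failover, the edge database restart, the legacy config service latency spike.
2 steps out: the shared cache memory leak, the internal storage node timeout, the config service restart, the search CDN node overload.
3 steps out: the auth config service misconfiguration.
Not reachable from it: the DNS resolver crash.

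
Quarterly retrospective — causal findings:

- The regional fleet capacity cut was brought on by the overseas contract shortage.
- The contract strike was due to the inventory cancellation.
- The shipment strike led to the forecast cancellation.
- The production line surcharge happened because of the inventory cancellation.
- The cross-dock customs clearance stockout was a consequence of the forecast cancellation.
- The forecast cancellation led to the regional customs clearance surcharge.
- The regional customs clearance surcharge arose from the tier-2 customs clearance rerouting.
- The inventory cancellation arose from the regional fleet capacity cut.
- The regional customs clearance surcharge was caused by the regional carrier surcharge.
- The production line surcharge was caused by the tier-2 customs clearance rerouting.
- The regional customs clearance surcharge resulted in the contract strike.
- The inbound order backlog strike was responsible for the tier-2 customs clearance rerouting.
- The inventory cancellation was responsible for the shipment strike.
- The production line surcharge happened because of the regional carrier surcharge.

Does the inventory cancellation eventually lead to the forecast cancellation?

There is a causal chain: the inventory cancellation → the shipment strike → the forecast cancellation.

Yes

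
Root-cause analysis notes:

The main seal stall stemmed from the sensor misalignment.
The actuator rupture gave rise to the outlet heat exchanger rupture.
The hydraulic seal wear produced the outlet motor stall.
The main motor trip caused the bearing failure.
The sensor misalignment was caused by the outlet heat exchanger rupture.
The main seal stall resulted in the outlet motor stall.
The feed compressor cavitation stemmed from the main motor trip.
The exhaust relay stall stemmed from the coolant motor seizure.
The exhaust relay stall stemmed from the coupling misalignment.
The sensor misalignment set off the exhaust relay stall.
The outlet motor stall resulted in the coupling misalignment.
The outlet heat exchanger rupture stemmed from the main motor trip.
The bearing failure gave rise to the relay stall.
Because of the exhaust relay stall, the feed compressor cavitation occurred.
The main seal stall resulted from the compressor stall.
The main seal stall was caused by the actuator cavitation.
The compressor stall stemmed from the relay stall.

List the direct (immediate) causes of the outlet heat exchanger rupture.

the actuator rupture, the main motor trip

the actuator rupture, the main motor trip → the outlet heat exchanger rupture with nothing further upstream stated.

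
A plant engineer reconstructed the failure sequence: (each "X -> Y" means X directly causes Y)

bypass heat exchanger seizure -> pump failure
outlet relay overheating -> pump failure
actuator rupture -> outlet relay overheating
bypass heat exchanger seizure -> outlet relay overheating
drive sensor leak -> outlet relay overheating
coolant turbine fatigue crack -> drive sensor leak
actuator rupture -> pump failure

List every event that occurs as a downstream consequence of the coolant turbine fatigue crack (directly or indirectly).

the drive sensor leak, the outlet relay overheating, the pump failure

Direct effects: the drive sensor leak.
2 steps out: the outlet relay overheating.
3 steps out: the pump failure.
Not reachable from it: the actuator rupture, the bypass heat exchanger seizure.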